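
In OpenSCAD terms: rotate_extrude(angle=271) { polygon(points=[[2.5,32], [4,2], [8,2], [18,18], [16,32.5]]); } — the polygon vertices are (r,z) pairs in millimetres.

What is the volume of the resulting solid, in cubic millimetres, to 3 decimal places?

Profile (r,z), 5 vertices: (2.5,32) (4,2) (8,2) (18,18) (16,32.5)
edge 0: (2.5,32)→(4,2)  cross = 2.5·2 − 4·32 = -123.0000; (r_i+r_j)·cross = 6.5·-123.0000 = -799.5000
edge 1: (4,2)→(8,2)  cross = 4·2 − 8·2 = -8.0000; (r_i+r_j)·cross = 12·-8.0000 = -96.0000
edge 2: (8,2)→(18,18)  cross = 8·18 − 18·2 = 108.0000; (r_i+r_j)·cross = 26·108.0000 = 2808.0000
edge 3: (18,18)→(16,32.5)  cross = 18·32.5 − 16·18 = 297.0000; (r_i+r_j)·cross = 34·297.0000 = 10098.0000
edge 4: (16,32.5)→(2.5,32)  cross = 16·32 − 2.5·32.5 = 430.7500; (r_i+r_j)·cross = 18.5·430.7500 = 7968.8750
Σcross = 704.7500 → A = |Σcross|/2 = 352.3750 mm²
Σ(r_i+r_j)·cross = 19979.3750 → first moment M = |Σ|/6 = 3329.8958
R_c = M/A = 3329.8958/352.3750 = 9.4499 mm
θ = 271° = 4.729842 rad
V = θ·R_c·A = 4.729842·9.4499·352.3750 = 15749.882 mm³

Volume = 15749.882 mm³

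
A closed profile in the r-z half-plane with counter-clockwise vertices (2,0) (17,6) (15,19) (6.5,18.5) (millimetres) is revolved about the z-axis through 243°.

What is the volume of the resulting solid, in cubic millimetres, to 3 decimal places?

Volume = 7549.601 mm³

Profile (r,z), 4 vertices: (2,0) (17,6) (15,19) (6.5,18.5)
edge 0: (2,0)→(17,6)  cross = 2·6 − 17·0 = 12.0000; (r_i+r_j)·cross = 19·12.0000 = 228.0000
edge 1: (17,6)→(15,19)  cross = 17·19 − 15·6 = 233.0000; (r_i+r_j)·cross = 32·233.0000 = 7456.0000
edge 2: (15,19)→(6.5,18.5)  cross = 15·18.5 − 6.5·19 = 154.0000; (r_i+r_j)·cross = 21.5·154.0000 = 3311.0000
edge 3: (6.5,18.5)→(2,0)  cross = 6.5·0 − 2·18.5 = -37.0000; (r_i+r_j)·cross = 8.5·-37.0000 = -314.5000
Σcross = 362.0000 → A = |Σcross|/2 = 181.0000 mm²
Σ(r_i+r_j)·cross = 10680.5000 → first moment M = |Σ|/6 = 1780.0833
R_c = M/A = 1780.0833/181.0000 = 9.8347 mm
θ = 243° = 4.241150 rad
V = θ·R_c·A = 4.241150·9.8347·181.0000 = 7549.601 mm³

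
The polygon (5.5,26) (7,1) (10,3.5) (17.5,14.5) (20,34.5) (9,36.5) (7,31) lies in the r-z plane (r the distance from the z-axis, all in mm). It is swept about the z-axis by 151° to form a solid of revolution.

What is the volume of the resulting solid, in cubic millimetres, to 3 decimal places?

Profile (r,z), 7 vertices: (5.5,26) (7,1) (10,3.5) (17.5,14.5) (20,34.5) (9,36.5) (7,31)
edge 0: (5.5,26)→(7,1)  cross = 5.5·1 − 7·26 = -176.5000; (r_i+r_j)·cross = 12.5·-176.5000 = -2206.2500
edge 1: (7,1)→(10,3.5)  cross = 7·3.5 − 10·1 = 14.5000; (r_i+r_j)·cross = 17·14.5000 = 246.5000
edge 2: (10,3.5)→(17.5,14.5)  cross = 10·14.5 − 17.5·3.5 = 83.7500; (r_i+r_j)·cross = 27.5·83.7500 = 2303.1250
edge 3: (17.5,14.5)→(20,34.5)  cross = 17.5·34.5 − 20·14.5 = 313.7500; (r_i+r_j)·cross = 37.5·313.7500 = 11765.6250
edge 4: (20,34.5)→(9,36.5)  cross = 20·36.5 − 9·34.5 = 419.5000; (r_i+r_j)·cross = 29·419.5000 = 12165.5000
edge 5: (9,36.5)→(7,31)  cross = 9·31 − 7·36.5 = 23.5000; (r_i+r_j)·cross = 16·23.5000 = 376.0000
edge 6: (7,31)→(5.5,26)  cross = 7·26 − 5.5·31 = 11.5000; (r_i+r_j)·cross = 12.5·11.5000 = 143.7500
Σcross = 690.0000 → A = |Σcross|/2 = 345.0000 mm²
Σ(r_i+r_j)·cross = 24794.2500 → first moment M = |Σ|/6 = 4132.3750
R_c = M/A = 4132.3750/345.0000 = 11.9779 mm
θ = 151° = 2.635447 rad
V = θ·R_c·A = 2.635447·11.9779·345.0000 = 10890.656 mm³

Volume = 10890.656 mm³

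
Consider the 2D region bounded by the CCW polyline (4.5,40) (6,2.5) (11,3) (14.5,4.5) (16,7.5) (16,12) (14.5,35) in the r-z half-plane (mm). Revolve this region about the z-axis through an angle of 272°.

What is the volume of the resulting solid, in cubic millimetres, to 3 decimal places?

Profile (r,z), 7 vertices: (4.5,40) (6,2.5) (11,3) (14.5,4.5) (16,7.5) (16,12) (14.5,35)
edge 0: (4.5,40)→(6,2.5)  cross = 4.5·2.5 − 6·40 = -228.7500; (r_i+r_j)·cross = 10.5·-228.7500 = -2401.8750
edge 1: (6,2.5)→(11,3)  cross = 6·3 − 11·2.5 = -9.5000; (r_i+r_j)·cross = 17·-9.5000 = -161.5000
edge 2: (11,3)→(14.5,4.5)  cross = 11·4.5 − 14.5·3 = 6.0000; (r_i+r_j)·cross = 25.5·6.0000 = 153.0000
edge 3: (14.5,4.5)→(16,7.5)  cross = 14.5·7.5 − 16·4.5 = 36.7500; (r_i+r_j)·cross = 30.5·36.7500 = 1120.8750
edge 4: (16,7.5)→(16,12)  cross = 16·12 − 16·7.5 = 72.0000; (r_i+r_j)·cross = 32·72.0000 = 2304.0000
edge 5: (16,12)→(14.5,35)  cross = 16·35 − 14.5·12 = 386.0000; (r_i+r_j)·cross = 30.5·386.0000 = 11773.0000
edge 6: (14.5,35)→(4.5,40)  cross = 14.5·40 − 4.5·35 = 422.5000; (r_i+r_j)·cross = 19·422.5000 = 8027.5000
Σcross = 685.0000 → A = |Σcross|/2 = 342.5000 mm²
Σ(r_i+r_j)·cross = 20815.0000 → first moment M = |Σ|/6 = 3469.1667
R_c = M/A = 3469.1667/342.5000 = 10.1290 mm
θ = 272° = 4.747296 rad
V = θ·R_c·A = 4.747296·10.1290·342.5000 = 16469.160 mm³

Volume = 16469.160 mm³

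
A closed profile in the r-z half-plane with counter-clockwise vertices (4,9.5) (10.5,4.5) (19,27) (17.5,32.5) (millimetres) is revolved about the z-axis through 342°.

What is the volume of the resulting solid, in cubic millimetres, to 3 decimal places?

Profile (r,z), 4 vertices: (4,9.5) (10.5,4.5) (19,27) (17.5,32.5)
edge 0: (4,9.5)→(10.5,4.5)  cross = 4·4.5 − 10.5·9.5 = -81.7500; (r_i+r_j)·cross = 14.5·-81.7500 = -1185.3750
edge 1: (10.5,4.5)→(19,27)  cross = 10.5·27 − 19·4.5 = 198.0000; (r_i+r_j)·cross = 29.5·198.0000 = 5841.0000
edge 2: (19,27)→(17.5,32.5)  cross = 19·32.5 − 17.5·27 = 145.0000; (r_i+r_j)·cross = 36.5·145.0000 = 5292.5000
edge 3: (17.5,32.5)→(4,9.5)  cross = 17.5·9.5 − 4·32.5 = 36.2500; (r_i+r_j)·cross = 21.5·36.2500 = 779.3750
Σcross = 297.5000 → A = |Σcross|/2 = 148.7500 mm²
Σ(r_i+r_j)·cross = 10727.5000 → first moment M = |Σ|/6 = 1787.9167
R_c = M/A = 1787.9167/148.7500 = 12.0196 mm
θ = 342° = 5.969026 rad
V = θ·R_c·A = 5.969026·12.0196·148.7500 = 10672.121 mm³

Volume = 10672.121 mm³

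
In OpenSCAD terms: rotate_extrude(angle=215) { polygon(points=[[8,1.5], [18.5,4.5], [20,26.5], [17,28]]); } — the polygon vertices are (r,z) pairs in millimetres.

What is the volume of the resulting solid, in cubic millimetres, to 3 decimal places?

Volume = 9204.310 mm³

Profile (r,z), 4 vertices: (8,1.5) (18.5,4.5) (20,26.5) (17,28)
edge 0: (8,1.5)→(18.5,4.5)  cross = 8·4.5 − 18.5·1.5 = 8.2500; (r_i+r_j)·cross = 26.5·8.2500 = 218.6250
edge 1: (18.5,4.5)→(20,26.5)  cross = 18.5·26.5 − 20·4.5 = 400.2500; (r_i+r_j)·cross = 38.5·400.2500 = 15409.6250
edge 2: (20,26.5)→(17,28)  cross = 20·28 − 17·26.5 = 109.5000; (r_i+r_j)·cross = 37·109.5000 = 4051.5000
edge 3: (17,28)→(8,1.5)  cross = 17·1.5 − 8·28 = -198.5000; (r_i+r_j)·cross = 25·-198.5000 = -4962.5000
Σcross = 319.5000 → A = |Σcross|/2 = 159.7500 mm²
Σ(r_i+r_j)·cross = 14717.2500 → first moment M = |Σ|/6 = 2452.8750
R_c = M/A = 2452.8750/159.7500 = 15.3545 mm
θ = 215° = 3.752458 rad
V = θ·R_c·A = 3.752458·15.3545·159.7500 = 9204.310 mm³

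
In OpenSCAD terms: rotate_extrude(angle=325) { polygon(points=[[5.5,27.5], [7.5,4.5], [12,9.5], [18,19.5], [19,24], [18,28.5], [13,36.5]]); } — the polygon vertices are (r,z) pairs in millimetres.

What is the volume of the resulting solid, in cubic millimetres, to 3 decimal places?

Profile (r,z), 7 vertices: (5.5,27.5) (7.5,4.5) (12,9.5) (18,19.5) (19,24) (18,28.5) (13,36.5)
edge 0: (5.5,27.5)→(7.5,4.5)  cross = 5.5·4.5 − 7.5·27.5 = -181.5000; (r_i+r_j)·cross = 13·-181.5000 = -2359.5000
edge 1: (7.5,4.5)→(12,9.5)  cross = 7.5·9.5 − 12·4.5 = 17.2500; (r_i+r_j)·cross = 19.5·17.2500 = 336.3750
edge 2: (12,9.5)→(18,19.5)  cross = 12·19.5 − 18·9.5 = 63.0000; (r_i+r_j)·cross = 30·63.0000 = 1890.0000
edge 3: (18,19.5)→(19,24)  cross = 18·24 − 19·19.5 = 61.5000; (r_i+r_j)·cross = 37·61.5000 = 2275.5000
edge 4: (19,24)→(18,28.5)  cross = 19·28.5 − 18·24 = 109.5000; (r_i+r_j)·cross = 37·109.5000 = 4051.5000
edge 5: (18,28.5)→(13,36.5)  cross = 18·36.5 − 13·28.5 = 286.5000; (r_i+r_j)·cross = 31·286.5000 = 8881.5000
edge 6: (13,36.5)→(5.5,27.5)  cross = 13·27.5 − 5.5·36.5 = 156.7500; (r_i+r_j)·cross = 18.5·156.7500 = 2899.8750
Σcross = 513.0000 → A = |Σcross|/2 = 256.5000 mm²
Σ(r_i+r_j)·cross = 17975.2500 → first moment M = |Σ|/6 = 2995.8750
R_c = M/A = 2995.8750/256.5000 = 11.6798 mm
θ = 325° = 5.672320 rad
V = θ·R_c·A = 5.672320·11.6798·256.5000 = 16993.562 mm³

Volume = 16993.562 mm³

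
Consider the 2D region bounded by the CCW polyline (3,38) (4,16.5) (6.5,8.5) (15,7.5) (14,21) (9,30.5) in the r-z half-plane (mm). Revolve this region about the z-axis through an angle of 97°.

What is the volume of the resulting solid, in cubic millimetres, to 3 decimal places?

Volume = 3213.891 mm³

Profile (r,z), 6 vertices: (3,38) (4,16.5) (6.5,8.5) (15,7.5) (14,21) (9,30.5)
edge 0: (3,38)→(4,16.5)  cross = 3·16.5 − 4·38 = -102.5000; (r_i+r_j)·cross = 7·-102.5000 = -717.5000
edge 1: (4,16.5)→(6.5,8.5)  cross = 4·8.5 − 6.5·16.5 = -73.2500; (r_i+r_j)·cross = 10.5·-73.2500 = -769.1250
edge 2: (6.5,8.5)→(15,7.5)  cross = 6.5·7.5 − 15·8.5 = -78.7500; (r_i+r_j)·cross = 21.5·-78.7500 = -1693.1250
edge 3: (15,7.5)→(14,21)  cross = 15·21 − 14·7.5 = 210.0000; (r_i+r_j)·cross = 29·210.0000 = 6090.0000
edge 4: (14,21)→(9,30.5)  cross = 14·30.5 − 9·21 = 238.0000; (r_i+r_j)·cross = 23·238.0000 = 5474.0000
edge 5: (9,30.5)→(3,38)  cross = 9·38 − 3·30.5 = 250.5000; (r_i+r_j)·cross = 12·250.5000 = 3006.0000
Σcross = 444.0000 → A = |Σcross|/2 = 222.0000 mm²
Σ(r_i+r_j)·cross = 11390.2500 → first moment M = |Σ|/6 = 1898.3750
R_c = M/A = 1898.3750/222.0000 = 8.5512 mm
θ = 97° = 1.692969 rad
V = θ·R_c·A = 1.692969·8.5512·222.0000 = 3213.891 mm³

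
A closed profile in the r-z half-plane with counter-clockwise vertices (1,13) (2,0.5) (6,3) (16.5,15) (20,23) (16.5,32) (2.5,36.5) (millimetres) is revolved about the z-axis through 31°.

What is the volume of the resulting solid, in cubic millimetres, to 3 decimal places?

Volume = 2090.039 mm³

Profile (r,z), 7 vertices: (1,13) (2,0.5) (6,3) (16.5,15) (20,23) (16.5,32) (2.5,36.5)
edge 0: (1,13)→(2,0.5)  cross = 1·0.5 − 2·13 = -25.5000; (r_i+r_j)·cross = 3·-25.5000 = -76.5000
edge 1: (2,0.5)→(6,3)  cross = 2·3 − 6·0.5 = 3.0000; (r_i+r_j)·cross = 8·3.0000 = 24.0000
edge 2: (6,3)→(16.5,15)  cross = 6·15 − 16.5·3 = 40.5000; (r_i+r_j)·cross = 22.5·40.5000 = 911.2500
edge 3: (16.5,15)→(20,23)  cross = 16.5·23 − 20·15 = 79.5000; (r_i+r_j)·cross = 36.5·79.5000 = 2901.7500
edge 4: (20,23)→(16.5,32)  cross = 20·32 − 16.5·23 = 260.5000; (r_i+r_j)·cross = 36.5·260.5000 = 9508.2500
edge 5: (16.5,32)→(2.5,36.5)  cross = 16.5·36.5 − 2.5·32 = 522.2500; (r_i+r_j)·cross = 19·522.2500 = 9922.7500
edge 6: (2.5,36.5)→(1,13)  cross = 2.5·13 − 1·36.5 = -4.0000; (r_i+r_j)·cross = 3.5·-4.0000 = -14.0000
Σcross = 876.2500 → A = |Σcross|/2 = 438.1250 mm²
Σ(r_i+r_j)·cross = 23177.5000 → first moment M = |Σ|/6 = 3862.9167
R_c = M/A = 3862.9167/438.1250 = 8.8169 mm
θ = 31° = 0.541052 rad
V = θ·R_c·A = 0.541052·8.8169·438.1250 = 2090.039 mm³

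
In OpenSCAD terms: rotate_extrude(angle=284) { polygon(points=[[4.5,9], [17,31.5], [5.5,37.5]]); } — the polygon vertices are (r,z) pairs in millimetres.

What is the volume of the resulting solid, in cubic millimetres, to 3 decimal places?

Profile (r,z), 3 vertices: (4.5,9) (17,31.5) (5.5,37.5)
edge 0: (4.5,9)→(17,31.5)  cross = 4.5·31.5 − 17·9 = -11.2500; (r_i+r_j)·cross = 21.5·-11.2500 = -241.8750
edge 1: (17,31.5)→(5.5,37.5)  cross = 17·37.5 − 5.5·31.5 = 464.2500; (r_i+r_j)·cross = 22.5·464.2500 = 10445.6250
edge 2: (5.5,37.5)→(4.5,9)  cross = 5.5·9 − 4.5·37.5 = -119.2500; (r_i+r_j)·cross = 10·-119.2500 = -1192.5000
Σcross = 333.7500 → A = |Σcross|/2 = 166.8750 mm²
Σ(r_i+r_j)·cross = 9011.2500 → first moment M = |Σ|/6 = 1501.8750
R_c = M/A = 1501.8750/166.8750 = 9.0000 mm
θ = 284° = 4.956735 rad
V = θ·R_c·A = 4.956735·9.0000·166.8750 = 7444.396 mm³

Volume = 7444.396 mm³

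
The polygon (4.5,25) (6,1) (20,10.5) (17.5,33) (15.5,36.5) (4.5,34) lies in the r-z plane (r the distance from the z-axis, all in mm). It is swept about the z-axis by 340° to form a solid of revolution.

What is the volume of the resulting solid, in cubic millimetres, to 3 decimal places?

Volume = 28226.010 mm³

Profile (r,z), 6 vertices: (4.5,25) (6,1) (20,10.5) (17.5,33) (15.5,36.5) (4.5,34)
edge 0: (4.5,25)→(6,1)  cross = 4.5·1 − 6·25 = -145.5000; (r_i+r_j)·cross = 10.5·-145.5000 = -1527.7500
edge 1: (6,1)→(20,10.5)  cross = 6·10.5 − 20·1 = 43.0000; (r_i+r_j)·cross = 26·43.0000 = 1118.0000
edge 2: (20,10.5)→(17.5,33)  cross = 20·33 − 17.5·10.5 = 476.2500; (r_i+r_j)·cross = 37.5·476.2500 = 17859.3750
edge 3: (17.5,33)→(15.5,36.5)  cross = 17.5·36.5 − 15.5·33 = 127.2500; (r_i+r_j)·cross = 33·127.2500 = 4199.2500
edge 4: (15.5,36.5)→(4.5,34)  cross = 15.5·34 − 4.5·36.5 = 362.7500; (r_i+r_j)·cross = 20·362.7500 = 7255.0000
edge 5: (4.5,34)→(4.5,25)  cross = 4.5·25 − 4.5·34 = -40.5000; (r_i+r_j)·cross = 9·-40.5000 = -364.5000
Σcross = 823.2500 → A = |Σcross|/2 = 411.6250 mm²
Σ(r_i+r_j)·cross = 28539.3750 → first moment M = |Σ|/6 = 4756.5625
R_c = M/A = 4756.5625/411.6250 = 11.5556 mm
θ = 340° = 5.934119 rad
V = θ·R_c·A = 5.934119·11.5556·411.6250 = 28226.010 mm³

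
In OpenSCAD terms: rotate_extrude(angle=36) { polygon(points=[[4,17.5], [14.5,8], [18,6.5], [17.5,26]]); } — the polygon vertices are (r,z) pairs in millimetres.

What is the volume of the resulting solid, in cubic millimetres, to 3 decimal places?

Volume = 1173.385 mm³

Profile (r,z), 4 vertices: (4,17.5) (14.5,8) (18,6.5) (17.5,26)
edge 0: (4,17.5)→(14.5,8)  cross = 4·8 − 14.5·17.5 = -221.7500; (r_i+r_j)·cross = 18.5·-221.7500 = -4102.3750
edge 1: (14.5,8)→(18,6.5)  cross = 14.5·6.5 − 18·8 = -49.7500; (r_i+r_j)·cross = 32.5·-49.7500 = -1616.8750
edge 2: (18,6.5)→(17.5,26)  cross = 18·26 − 17.5·6.5 = 354.2500; (r_i+r_j)·cross = 35.5·354.2500 = 12575.8750
edge 3: (17.5,26)→(4,17.5)  cross = 17.5·17.5 − 4·26 = 202.2500; (r_i+r_j)·cross = 21.5·202.2500 = 4348.3750
Σcross = 285.0000 → A = |Σcross|/2 = 142.5000 mm²
Σ(r_i+r_j)·cross = 11205.0000 → first moment M = |Σ|/6 = 1867.5000
R_c = M/A = 1867.5000/142.5000 = 13.1053 mm
θ = 36° = 0.628319 rad
V = θ·R_c·A = 0.628319·13.1053·142.5000 = 1173.385 mm³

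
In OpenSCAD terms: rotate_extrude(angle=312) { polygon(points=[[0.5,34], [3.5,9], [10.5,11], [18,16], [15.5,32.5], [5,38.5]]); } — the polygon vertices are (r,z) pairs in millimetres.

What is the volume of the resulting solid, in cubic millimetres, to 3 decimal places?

Profile (r,z), 6 vertices: (0.5,34) (3.5,9) (10.5,11) (18,16) (15.5,32.5) (5,38.5)
edge 0: (0.5,34)→(3.5,9)  cross = 0.5·9 − 3.5·34 = -114.5000; (r_i+r_j)·cross = 4·-114.5000 = -458.0000
edge 1: (3.5,9)→(10.5,11)  cross = 3.5·11 − 10.5·9 = -56.0000; (r_i+r_j)·cross = 14·-56.0000 = -784.0000
edge 2: (10.5,11)→(18,16)  cross = 10.5·16 − 18·11 = -30.0000; (r_i+r_j)·cross = 28.5·-30.0000 = -855.0000
edge 3: (18,16)→(15.5,32.5)  cross = 18·32.5 − 15.5·16 = 337.0000; (r_i+r_j)·cross = 33.5·337.0000 = 11289.5000
edge 4: (15.5,32.5)→(5,38.5)  cross = 15.5·38.5 − 5·32.5 = 434.2500; (r_i+r_j)·cross = 20.5·434.2500 = 8902.1250
edge 5: (5,38.5)→(0.5,34)  cross = 5·34 − 0.5·38.5 = 150.7500; (r_i+r_j)·cross = 5.5·150.7500 = 829.1250
Σcross = 721.5000 → A = |Σcross|/2 = 360.7500 mm²
Σ(r_i+r_j)·cross = 18923.7500 → first moment M = |Σ|/6 = 3153.9583
R_c = M/A = 3153.9583/360.7500 = 8.7428 mm
θ = 312° = 5.445427 rad
V = θ·R_c·A = 5.445427·8.7428·360.7500 = 17174.651 mm³

Volume = 17174.651 mm³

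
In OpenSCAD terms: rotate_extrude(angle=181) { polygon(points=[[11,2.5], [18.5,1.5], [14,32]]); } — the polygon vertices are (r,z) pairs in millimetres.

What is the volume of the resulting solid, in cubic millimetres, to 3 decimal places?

Volume = 5136.016 mm³

Profile (r,z), 3 vertices: (11,2.5) (18.5,1.5) (14,32)
edge 0: (11,2.5)→(18.5,1.5)  cross = 11·1.5 − 18.5·2.5 = -29.7500; (r_i+r_j)·cross = 29.5·-29.7500 = -877.6250
edge 1: (18.5,1.5)→(14,32)  cross = 18.5·32 − 14·1.5 = 571.0000; (r_i+r_j)·cross = 32.5·571.0000 = 18557.5000
edge 2: (14,32)→(11,2.5)  cross = 14·2.5 − 11·32 = -317.0000; (r_i+r_j)·cross = 25·-317.0000 = -7925.0000
Σcross = 224.2500 → A = |Σcross|/2 = 112.1250 mm²
Σ(r_i+r_j)·cross = 9754.8750 → first moment M = |Σ|/6 = 1625.8125
R_c = M/A = 1625.8125/112.1250 = 14.5000 mm
θ = 181° = 3.159046 rad
V = θ·R_c·A = 3.159046·14.5000·112.1250 = 5136.016 mm³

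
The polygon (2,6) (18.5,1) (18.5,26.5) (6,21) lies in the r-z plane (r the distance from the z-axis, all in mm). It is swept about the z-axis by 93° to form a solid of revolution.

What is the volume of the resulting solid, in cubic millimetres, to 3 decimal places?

Profile (r,z), 4 vertices: (2,6) (18.5,1) (18.5,26.5) (6,21)
edge 0: (2,6)→(18.5,1)  cross = 2·1 − 18.5·6 = -109.0000; (r_i+r_j)·cross = 20.5·-109.0000 = -2234.5000
edge 1: (18.5,1)→(18.5,26.5)  cross = 18.5·26.5 − 18.5·1 = 471.7500; (r_i+r_j)·cross = 37·471.7500 = 17454.7500
edge 2: (18.5,26.5)→(6,21)  cross = 18.5·21 − 6·26.5 = 229.5000; (r_i+r_j)·cross = 24.5·229.5000 = 5622.7500
edge 3: (6,21)→(2,6)  cross = 6·6 − 2·21 = -6.0000; (r_i+r_j)·cross = 8·-6.0000 = -48.0000
Σcross = 586.2500 → A = |Σcross|/2 = 293.1250 mm²
Σ(r_i+r_j)·cross = 20795.0000 → first moment M = |Σ|/6 = 3465.8333
R_c = M/A = 3465.8333/293.1250 = 11.8237 mm
θ = 93° = 1.623156 rad
V = θ·R_c·A = 1.623156·11.8237·293.1250 = 5625.589 mm³

Volume = 5625.589 mm³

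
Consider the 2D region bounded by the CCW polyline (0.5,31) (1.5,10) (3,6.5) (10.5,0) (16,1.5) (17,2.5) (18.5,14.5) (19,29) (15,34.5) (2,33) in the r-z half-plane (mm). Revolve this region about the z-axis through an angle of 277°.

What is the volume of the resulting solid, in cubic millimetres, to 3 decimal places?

Volume = 25421.336 mm³

Profile (r,z), 10 vertices: (0.5,31) (1.5,10) (3,6.5) (10.5,0) (16,1.5) (17,2.5) (18.5,14.5) (19,29) (15,34.5) (2,33)
edge 0: (0.5,31)→(1.5,10)  cross = 0.5·10 − 1.5·31 = -41.5000; (r_i+r_j)·cross = 2·-41.5000 = -83.0000
edge 1: (1.5,10)→(3,6.5)  cross = 1.5·6.5 − 3·10 = -20.2500; (r_i+r_j)·cross = 4.5·-20.2500 = -91.1250
edge 2: (3,6.5)→(10.5,0)  cross = 3·0 − 10.5·6.5 = -68.2500; (r_i+r_j)·cross = 13.5·-68.2500 = -921.3750
edge 3: (10.5,0)→(16,1.5)  cross = 10.5·1.5 − 16·0 = 15.7500; (r_i+r_j)·cross = 26.5·15.7500 = 417.3750
edge 4: (16,1.5)→(17,2.5)  cross = 16·2.5 − 17·1.5 = 14.5000; (r_i+r_j)·cross = 33·14.5000 = 478.5000
edge 5: (17,2.5)→(18.5,14.5)  cross = 17·14.5 − 18.5·2.5 = 200.2500; (r_i+r_j)·cross = 35.5·200.2500 = 7108.8750
edge 6: (18.5,14.5)→(19,29)  cross = 18.5·29 − 19·14.5 = 261.0000; (r_i+r_j)·cross = 37.5·261.0000 = 9787.5000
edge 7: (19,29)→(15,34.5)  cross = 19·34.5 − 15·29 = 220.5000; (r_i+r_j)·cross = 34·220.5000 = 7497.0000
edge 8: (15,34.5)→(2,33)  cross = 15·33 − 2·34.5 = 426.0000; (r_i+r_j)·cross = 17·426.0000 = 7242.0000
edge 9: (2,33)→(0.5,31)  cross = 2·31 − 0.5·33 = 45.5000; (r_i+r_j)·cross = 2.5·45.5000 = 113.7500
Σcross = 1053.5000 → A = |Σcross|/2 = 526.7500 mm²
Σ(r_i+r_j)·cross = 31549.5000 → first moment M = |Σ|/6 = 5258.2500
R_c = M/A = 5258.2500/526.7500 = 9.9824 mm
θ = 277° = 4.834562 rad
V = θ·R_c·A = 4.834562·9.9824·526.7500 = 25421.336 mm³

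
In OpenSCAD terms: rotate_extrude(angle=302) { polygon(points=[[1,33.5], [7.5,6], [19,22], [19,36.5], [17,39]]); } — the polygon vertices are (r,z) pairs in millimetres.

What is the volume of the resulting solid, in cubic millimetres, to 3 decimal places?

Volume = 20752.280 mm³

Profile (r,z), 5 vertices: (1,33.5) (7.5,6) (19,22) (19,36.5) (17,39)
edge 0: (1,33.5)→(7.5,6)  cross = 1·6 − 7.5·33.5 = -245.2500; (r_i+r_j)·cross = 8.5·-245.2500 = -2084.6250
edge 1: (7.5,6)→(19,22)  cross = 7.5·22 − 19·6 = 51.0000; (r_i+r_j)·cross = 26.5·51.0000 = 1351.5000
edge 2: (19,22)→(19,36.5)  cross = 19·36.5 − 19·22 = 275.5000; (r_i+r_j)·cross = 38·275.5000 = 10469.0000
edge 3: (19,36.5)→(17,39)  cross = 19·39 − 17·36.5 = 120.5000; (r_i+r_j)·cross = 36·120.5000 = 4338.0000
edge 4: (17,39)→(1,33.5)  cross = 17·33.5 − 1·39 = 530.5000; (r_i+r_j)·cross = 18·530.5000 = 9549.0000
Σcross = 732.2500 → A = |Σcross|/2 = 366.1250 mm²
Σ(r_i+r_j)·cross = 23622.8750 → first moment M = |Σ|/6 = 3937.1458
R_c = M/A = 3937.1458/366.1250 = 10.7536 mm
θ = 302° = 5.270894 rad
V = θ·R_c·A = 5.270894·10.7536·366.1250 = 20752.280 mm³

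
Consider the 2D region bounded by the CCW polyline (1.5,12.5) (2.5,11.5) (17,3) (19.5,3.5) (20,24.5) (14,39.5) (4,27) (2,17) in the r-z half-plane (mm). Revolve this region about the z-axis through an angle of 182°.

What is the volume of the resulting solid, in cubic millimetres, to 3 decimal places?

Profile (r,z), 8 vertices: (1.5,12.5) (2.5,11.5) (17,3) (19.5,3.5) (20,24.5) (14,39.5) (4,27) (2,17)
edge 0: (1.5,12.5)→(2.5,11.5)  cross = 1.5·11.5 − 2.5·12.5 = -14.0000; (r_i+r_j)·cross = 4·-14.0000 = -56.0000
edge 1: (2.5,11.5)→(17,3)  cross = 2.5·3 − 17·11.5 = -188.0000; (r_i+r_j)·cross = 19.5·-188.0000 = -3666.0000
edge 2: (17,3)→(19.5,3.5)  cross = 17·3.5 − 19.5·3 = 1.0000; (r_i+r_j)·cross = 36.5·1.0000 = 36.5000
edge 3: (19.5,3.5)→(20,24.5)  cross = 19.5·24.5 − 20·3.5 = 407.7500; (r_i+r_j)·cross = 39.5·407.7500 = 16106.1250
edge 4: (20,24.5)→(14,39.5)  cross = 20·39.5 − 14·24.5 = 447.0000; (r_i+r_j)·cross = 34·447.0000 = 15198.0000
edge 5: (14,39.5)→(4,27)  cross = 14·27 − 4·39.5 = 220.0000; (r_i+r_j)·cross = 18·220.0000 = 3960.0000
edge 6: (4,27)→(2,17)  cross = 4·17 − 2·27 = 14.0000; (r_i+r_j)·cross = 6·14.0000 = 84.0000
edge 7: (2,17)→(1.5,12.5)  cross = 2·12.5 − 1.5·17 = -0.5000; (r_i+r_j)·cross = 3.5·-0.5000 = -1.7500
Σcross = 887.2500 → A = |Σcross|/2 = 443.6250 mm²
Σ(r_i+r_j)·cross = 31660.8750 → first moment M = |Σ|/6 = 5276.8125
R_c = M/A = 5276.8125/443.6250 = 11.8948 mm
θ = 182° = 3.176499 rad
V = θ·R_c·A = 3.176499·11.8948·443.6250 = 16761.791 mm³

Volume = 16761.791 mm³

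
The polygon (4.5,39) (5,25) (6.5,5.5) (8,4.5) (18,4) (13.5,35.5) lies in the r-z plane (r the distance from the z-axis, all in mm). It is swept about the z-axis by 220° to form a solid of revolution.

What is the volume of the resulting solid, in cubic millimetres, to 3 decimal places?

Profile (r,z), 6 vertices: (4.5,39) (5,25) (6.5,5.5) (8,4.5) (18,4) (13.5,35.5)
edge 0: (4.5,39)→(5,25)  cross = 4.5·25 − 5·39 = -82.5000; (r_i+r_j)·cross = 9.5·-82.5000 = -783.7500
edge 1: (5,25)→(6.5,5.5)  cross = 5·5.5 − 6.5·25 = -135.0000; (r_i+r_j)·cross = 11.5·-135.0000 = -1552.5000
edge 2: (6.5,5.5)→(8,4.5)  cross = 6.5·4.5 − 8·5.5 = -14.7500; (r_i+r_j)·cross = 14.5·-14.7500 = -213.8750
edge 3: (8,4.5)→(18,4)  cross = 8·4 − 18·4.5 = -49.0000; (r_i+r_j)·cross = 26·-49.0000 = -1274.0000
edge 4: (18,4)→(13.5,35.5)  cross = 18·35.5 − 13.5·4 = 585.0000; (r_i+r_j)·cross = 31.5·585.0000 = 18427.5000
edge 5: (13.5,35.5)→(4.5,39)  cross = 13.5·39 − 4.5·35.5 = 366.7500; (r_i+r_j)·cross = 18·366.7500 = 6601.5000
Σcross = 670.5000 → A = |Σcross|/2 = 335.2500 mm²
Σ(r_i+r_j)·cross = 21204.8750 → first moment M = |Σ|/6 = 3534.1458
R_c = M/A = 3534.1458/335.2500 = 10.5418 mm
θ = 220° = 3.839724 rad
V = θ·R_c·A = 3.839724·10.5418·335.2500 = 13570.146 mm³

Volume = 13570.146 mm³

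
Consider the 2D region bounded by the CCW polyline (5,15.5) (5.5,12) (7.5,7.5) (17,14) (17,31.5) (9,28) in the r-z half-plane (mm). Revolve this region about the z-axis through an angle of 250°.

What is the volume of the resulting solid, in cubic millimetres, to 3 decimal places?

Profile (r,z), 6 vertices: (5,15.5) (5.5,12) (7.5,7.5) (17,14) (17,31.5) (9,28)
edge 0: (5,15.5)→(5.5,12)  cross = 5·12 − 5.5·15.5 = -25.2500; (r_i+r_j)·cross = 10.5·-25.2500 = -265.1250
edge 1: (5.5,12)→(7.5,7.5)  cross = 5.5·7.5 − 7.5·12 = -48.7500; (r_i+r_j)·cross = 13·-48.7500 = -633.7500
edge 2: (7.5,7.5)→(17,14)  cross = 7.5·14 − 17·7.5 = -22.5000; (r_i+r_j)·cross = 24.5·-22.5000 = -551.2500
edge 3: (17,14)→(17,31.5)  cross = 17·31.5 − 17·14 = 297.5000; (r_i+r_j)·cross = 34·297.5000 = 10115.0000
edge 4: (17,31.5)→(9,28)  cross = 17·28 − 9·31.5 = 192.5000; (r_i+r_j)·cross = 26·192.5000 = 5005.0000
edge 5: (9,28)→(5,15.5)  cross = 9·15.5 − 5·28 = -0.5000; (r_i+r_j)·cross = 14·-0.5000 = -7.0000
Σcross = 393.0000 → A = |Σcross|/2 = 196.5000 mm²
Σ(r_i+r_j)·cross = 13662.8750 → first moment M = |Σ|/6 = 2277.1458
R_c = M/A = 2277.1458/196.5000 = 11.5885 mm
θ = 250° = 4.363323 rad
V = θ·R_c·A = 4.363323·11.5885·196.5000 = 9935.923 mm³

Volume = 9935.923 mm³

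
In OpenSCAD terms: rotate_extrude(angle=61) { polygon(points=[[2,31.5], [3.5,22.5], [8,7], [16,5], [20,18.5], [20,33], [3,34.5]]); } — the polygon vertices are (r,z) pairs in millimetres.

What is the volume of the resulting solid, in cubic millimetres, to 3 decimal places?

Profile (r,z), 7 vertices: (2,31.5) (3.5,22.5) (8,7) (16,5) (20,18.5) (20,33) (3,34.5)
edge 0: (2,31.5)→(3.5,22.5)  cross = 2·22.5 − 3.5·31.5 = -65.2500; (r_i+r_j)·cross = 5.5·-65.2500 = -358.8750
edge 1: (3.5,22.5)→(8,7)  cross = 3.5·7 − 8·22.5 = -155.5000; (r_i+r_j)·cross = 11.5·-155.5000 = -1788.2500
edge 2: (8,7)→(16,5)  cross = 8·5 − 16·7 = -72.0000; (r_i+r_j)·cross = 24·-72.0000 = -1728.0000
edge 3: (16,5)→(20,18.5)  cross = 16·18.5 − 20·5 = 196.0000; (r_i+r_j)·cross = 36·196.0000 = 7056.0000
edge 4: (20,18.5)→(20,33)  cross = 20·33 − 20·18.5 = 290.0000; (r_i+r_j)·cross = 40·290.0000 = 11600.0000
edge 5: (20,33)→(3,34.5)  cross = 20·34.5 − 3·33 = 591.0000; (r_i+r_j)·cross = 23·591.0000 = 13593.0000
edge 6: (3,34.5)→(2,31.5)  cross = 3·31.5 − 2·34.5 = 25.5000; (r_i+r_j)·cross = 5·25.5000 = 127.5000
Σcross = 809.7500 → A = |Σcross|/2 = 404.8750 mm²
Σ(r_i+r_j)·cross = 28501.3750 → first moment M = |Σ|/6 = 4750.2292
R_c = M/A = 4750.2292/404.8750 = 11.7326 mm
θ = 61° = 1.064651 rad
V = θ·R_c·A = 1.064651·11.7326·404.8750 = 5057.335 mm³

Volume = 5057.335 mm³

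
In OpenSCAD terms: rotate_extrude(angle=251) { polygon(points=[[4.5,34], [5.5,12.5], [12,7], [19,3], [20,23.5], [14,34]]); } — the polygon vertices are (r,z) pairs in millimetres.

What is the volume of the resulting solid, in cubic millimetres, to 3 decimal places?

Profile (r,z), 6 vertices: (4.5,34) (5.5,12.5) (12,7) (19,3) (20,23.5) (14,34)
edge 0: (4.5,34)→(5.5,12.5)  cross = 4.5·12.5 − 5.5·34 = -130.7500; (r_i+r_j)·cross = 10·-130.7500 = -1307.5000
edge 1: (5.5,12.5)→(12,7)  cross = 5.5·7 − 12·12.5 = -111.5000; (r_i+r_j)·cross = 17.5·-111.5000 = -1951.2500
edge 2: (12,7)→(19,3)  cross = 12·3 − 19·7 = -97.0000; (r_i+r_j)·cross = 31·-97.0000 = -3007.0000
edge 3: (19,3)→(20,23.5)  cross = 19·23.5 − 20·3 = 386.5000; (r_i+r_j)·cross = 39·386.5000 = 15073.5000
edge 4: (20,23.5)→(14,34)  cross = 20·34 − 14·23.5 = 351.0000; (r_i+r_j)·cross = 34·351.0000 = 11934.0000
edge 5: (14,34)→(4.5,34)  cross = 14·34 − 4.5·34 = 323.0000; (r_i+r_j)·cross = 18.5·323.0000 = 5975.5000
Σcross = 721.2500 → A = |Σcross|/2 = 360.6250 mm²
Σ(r_i+r_j)·cross = 26717.2500 → first moment M = |Σ|/6 = 4452.8750
R_c = M/A = 4452.8750/360.6250 = 12.3477 mm
θ = 251° = 4.380776 rad
V = θ·R_c·A = 4.380776·12.3477·360.6250 = 19507.050 mm³

Volume = 19507.050 mm³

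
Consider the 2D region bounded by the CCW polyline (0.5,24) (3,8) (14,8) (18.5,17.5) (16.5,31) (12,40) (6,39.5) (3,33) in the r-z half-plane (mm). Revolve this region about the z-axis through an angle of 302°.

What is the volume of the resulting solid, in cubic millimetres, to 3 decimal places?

Profile (r,z), 8 vertices: (0.5,24) (3,8) (14,8) (18.5,17.5) (16.5,31) (12,40) (6,39.5) (3,33)
edge 0: (0.5,24)→(3,8)  cross = 0.5·8 − 3·24 = -68.0000; (r_i+r_j)·cross = 3.5·-68.0000 = -238.0000
edge 1: (3,8)→(14,8)  cross = 3·8 − 14·8 = -88.0000; (r_i+r_j)·cross = 17·-88.0000 = -1496.0000
edge 2: (14,8)→(18.5,17.5)  cross = 14·17.5 − 18.5·8 = 97.0000; (r_i+r_j)·cross = 32.5·97.0000 = 3152.5000
edge 3: (18.5,17.5)→(16.5,31)  cross = 18.5·31 − 16.5·17.5 = 284.7500; (r_i+r_j)·cross = 35·284.7500 = 9966.2500
edge 4: (16.5,31)→(12,40)  cross = 16.5·40 − 12·31 = 288.0000; (r_i+r_j)·cross = 28.5·288.0000 = 8208.0000
edge 5: (12,40)→(6,39.5)  cross = 12·39.5 − 6·40 = 234.0000; (r_i+r_j)·cross = 18·234.0000 = 4212.0000
edge 6: (6,39.5)→(3,33)  cross = 6·33 − 3·39.5 = 79.5000; (r_i+r_j)·cross = 9·79.5000 = 715.5000
edge 7: (3,33)→(0.5,24)  cross = 3·24 − 0.5·33 = 55.5000; (r_i+r_j)·cross = 3.5·55.5000 = 194.2500
Σcross = 882.7500 → A = |Σcross|/2 = 441.3750 mm²
Σ(r_i+r_j)·cross = 24714.5000 → first moment M = |Σ|/6 = 4119.0833
R_c = M/A = 4119.0833/441.3750 = 9.3324 mm
θ = 302° = 5.270894 rad
V = θ·R_c·A = 5.270894·9.3324·441.3750 = 21711.253 mm³

Volume = 21711.253 mm³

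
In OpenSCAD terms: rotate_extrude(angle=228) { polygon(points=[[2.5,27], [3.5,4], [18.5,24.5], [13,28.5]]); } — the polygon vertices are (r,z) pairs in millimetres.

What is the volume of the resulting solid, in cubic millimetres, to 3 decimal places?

Profile (r,z), 4 vertices: (2.5,27) (3.5,4) (18.5,24.5) (13,28.5)
edge 0: (2.5,27)→(3.5,4)  cross = 2.5·4 − 3.5·27 = -84.5000; (r_i+r_j)·cross = 6·-84.5000 = -507.0000
edge 1: (3.5,4)→(18.5,24.5)  cross = 3.5·24.5 − 18.5·4 = 11.7500; (r_i+r_j)·cross = 22·11.7500 = 258.5000
edge 2: (18.5,24.5)→(13,28.5)  cross = 18.5·28.5 − 13·24.5 = 208.7500; (r_i+r_j)·cross = 31.5·208.7500 = 6575.6250
edge 3: (13,28.5)→(2.5,27)  cross = 13·27 − 2.5·28.5 = 279.7500; (r_i+r_j)·cross = 15.5·279.7500 = 4336.1250
Σcross = 415.7500 → A = |Σcross|/2 = 207.8750 mm²
Σ(r_i+r_j)·cross = 10663.2500 → first moment M = |Σ|/6 = 1777.2083
R_c = M/A = 1777.2083/207.8750 = 8.5494 mm
θ = 228° = 3.979351 rad
V = θ·R_c·A = 3.979351·8.5494·207.8750 = 7072.135 mm³

Volume = 7072.135 mm³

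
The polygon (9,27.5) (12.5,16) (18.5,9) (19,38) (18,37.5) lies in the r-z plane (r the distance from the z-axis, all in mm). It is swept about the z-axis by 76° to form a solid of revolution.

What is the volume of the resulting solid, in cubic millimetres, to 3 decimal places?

Volume = 3376.673 mm³

Profile (r,z), 5 vertices: (9,27.5) (12.5,16) (18.5,9) (19,38) (18,37.5)
edge 0: (9,27.5)→(12.5,16)  cross = 9·16 − 12.5·27.5 = -199.7500; (r_i+r_j)·cross = 21.5·-199.7500 = -4294.6250
edge 1: (12.5,16)→(18.5,9)  cross = 12.5·9 − 18.5·16 = -183.5000; (r_i+r_j)·cross = 31·-183.5000 = -5688.5000
edge 2: (18.5,9)→(19,38)  cross = 18.5·38 − 19·9 = 532.0000; (r_i+r_j)·cross = 37.5·532.0000 = 19950.0000
edge 3: (19,38)→(18,37.5)  cross = 19·37.5 − 18·38 = 28.5000; (r_i+r_j)·cross = 37·28.5000 = 1054.5000
edge 4: (18,37.5)→(9,27.5)  cross = 18·27.5 − 9·37.5 = 157.5000; (r_i+r_j)·cross = 27·157.5000 = 4252.5000
Σcross = 334.7500 → A = |Σcross|/2 = 167.3750 mm²
Σ(r_i+r_j)·cross = 15273.8750 → first moment M = |Σ|/6 = 2545.6458
R_c = M/A = 2545.6458/167.3750 = 15.2092 mm
θ = 76° = 1.326450 rad
V = θ·R_c·A = 1.326450·15.2092·167.3750 = 3376.673 mm³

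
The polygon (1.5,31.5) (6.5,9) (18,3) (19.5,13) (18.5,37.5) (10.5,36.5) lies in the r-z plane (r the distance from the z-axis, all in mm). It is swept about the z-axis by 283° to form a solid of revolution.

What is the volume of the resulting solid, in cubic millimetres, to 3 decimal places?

Profile (r,z), 6 vertices: (1.5,31.5) (6.5,9) (18,3) (19.5,13) (18.5,37.5) (10.5,36.5)
edge 0: (1.5,31.5)→(6.5,9)  cross = 1.5·9 − 6.5·31.5 = -191.2500; (r_i+r_j)·cross = 8·-191.2500 = -1530.0000
edge 1: (6.5,9)→(18,3)  cross = 6.5·3 − 18·9 = -142.5000; (r_i+r_j)·cross = 24.5·-142.5000 = -3491.2500
edge 2: (18,3)→(19.5,13)  cross = 18·13 − 19.5·3 = 175.5000; (r_i+r_j)·cross = 37.5·175.5000 = 6581.2500
edge 3: (19.5,13)→(18.5,37.5)  cross = 19.5·37.5 − 18.5·13 = 490.7500; (r_i+r_j)·cross = 38·490.7500 = 18648.5000
edge 4: (18.5,37.5)→(10.5,36.5)  cross = 18.5·36.5 − 10.5·37.5 = 281.5000; (r_i+r_j)·cross = 29·281.5000 = 8163.5000
edge 5: (10.5,36.5)→(1.5,31.5)  cross = 10.5·31.5 − 1.5·36.5 = 276.0000; (r_i+r_j)·cross = 12·276.0000 = 3312.0000
Σcross = 890.0000 → A = |Σcross|/2 = 445.0000 mm²
Σ(r_i+r_j)·cross = 31684.0000 → first moment M = |Σ|/6 = 5280.6667
R_c = M/A = 5280.6667/445.0000 = 11.8667 mm
θ = 283° = 4.939282 rad
V = θ·R_c·A = 4.939282·11.8667·445.0000 = 26082.701 mm³

Volume = 26082.701 mm³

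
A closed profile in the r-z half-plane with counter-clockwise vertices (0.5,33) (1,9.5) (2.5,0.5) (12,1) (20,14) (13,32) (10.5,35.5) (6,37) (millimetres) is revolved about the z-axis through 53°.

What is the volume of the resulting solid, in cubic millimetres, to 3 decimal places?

Volume = 4114.393 mm³

Profile (r,z), 8 vertices: (0.5,33) (1,9.5) (2.5,0.5) (12,1) (20,14) (13,32) (10.5,35.5) (6,37)
edge 0: (0.5,33)→(1,9.5)  cross = 0.5·9.5 − 1·33 = -28.2500; (r_i+r_j)·cross = 1.5·-28.2500 = -42.3750
edge 1: (1,9.5)→(2.5,0.5)  cross = 1·0.5 − 2.5·9.5 = -23.2500; (r_i+r_j)·cross = 3.5·-23.2500 = -81.3750
edge 2: (2.5,0.5)→(12,1)  cross = 2.5·1 − 12·0.5 = -3.5000; (r_i+r_j)·cross = 14.5·-3.5000 = -50.7500
edge 3: (12,1)→(20,14)  cross = 12·14 − 20·1 = 148.0000; (r_i+r_j)·cross = 32·148.0000 = 4736.0000
edge 4: (20,14)→(13,32)  cross = 20·32 − 13·14 = 458.0000; (r_i+r_j)·cross = 33·458.0000 = 15114.0000
edge 5: (13,32)→(10.5,35.5)  cross = 13·35.5 − 10.5·32 = 125.5000; (r_i+r_j)·cross = 23.5·125.5000 = 2949.2500
edge 6: (10.5,35.5)→(6,37)  cross = 10.5·37 − 6·35.5 = 175.5000; (r_i+r_j)·cross = 16.5·175.5000 = 2895.7500
edge 7: (6,37)→(0.5,33)  cross = 6·33 − 0.5·37 = 179.5000; (r_i+r_j)·cross = 6.5·179.5000 = 1166.7500
Σcross = 1031.5000 → A = |Σcross|/2 = 515.7500 mm²
Σ(r_i+r_j)·cross = 26687.2500 → first moment M = |Σ|/6 = 4447.8750
R_c = M/A = 4447.8750/515.7500 = 8.6241 mm
θ = 53° = 0.925025 rad
V = θ·R_c·A = 0.925025·8.6241·515.7500 = 4114.393 mm³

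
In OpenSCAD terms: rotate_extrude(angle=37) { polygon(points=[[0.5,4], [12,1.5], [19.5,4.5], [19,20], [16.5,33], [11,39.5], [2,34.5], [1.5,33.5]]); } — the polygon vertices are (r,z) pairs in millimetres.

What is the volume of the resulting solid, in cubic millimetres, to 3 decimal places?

Profile (r,z), 8 vertices: (0.5,4) (12,1.5) (19.5,4.5) (19,20) (16.5,33) (11,39.5) (2,34.5) (1.5,33.5)
edge 0: (0.5,4)→(12,1.5)  cross = 0.5·1.5 − 12·4 = -47.2500; (r_i+r_j)·cross = 12.5·-47.2500 = -590.6250
edge 1: (12,1.5)→(19.5,4.5)  cross = 12·4.5 − 19.5·1.5 = 24.7500; (r_i+r_j)·cross = 31.5·24.7500 = 779.6250
edge 2: (19.5,4.5)→(19,20)  cross = 19.5·20 − 19·4.5 = 304.5000; (r_i+r_j)·cross = 38.5·304.5000 = 11723.2500
edge 3: (19,20)→(16.5,33)  cross = 19·33 − 16.5·20 = 297.0000; (r_i+r_j)·cross = 35.5·297.0000 = 10543.5000
edge 4: (16.5,33)→(11,39.5)  cross = 16.5·39.5 − 11·33 = 288.7500; (r_i+r_j)·cross = 27.5·288.7500 = 7940.6250
edge 5: (11,39.5)→(2,34.5)  cross = 11·34.5 − 2·39.5 = 300.5000; (r_i+r_j)·cross = 13·300.5000 = 3906.5000
edge 6: (2,34.5)→(1.5,33.5)  cross = 2·33.5 − 1.5·34.5 = 15.2500; (r_i+r_j)·cross = 3.5·15.2500 = 53.3750
edge 7: (1.5,33.5)→(0.5,4)  cross = 1.5·4 − 0.5·33.5 = -10.7500; (r_i+r_j)·cross = 2·-10.7500 = -21.5000
Σcross = 1172.7500 → A = |Σcross|/2 = 586.3750 mm²
Σ(r_i+r_j)·cross = 34334.7500 → first moment M = |Σ|/6 = 5722.4583
R_c = M/A = 5722.4583/586.3750 = 9.7590 mm
θ = 37° = 0.645772 rad
V = θ·R_c·A = 0.645772·9.7590·586.3750 = 3695.402 mm³

Volume = 3695.402 mm³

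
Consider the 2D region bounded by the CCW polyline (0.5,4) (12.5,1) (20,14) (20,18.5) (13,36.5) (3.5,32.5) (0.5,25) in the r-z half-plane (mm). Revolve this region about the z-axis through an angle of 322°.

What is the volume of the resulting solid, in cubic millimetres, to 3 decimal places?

Profile (r,z), 7 vertices: (0.5,4) (12.5,1) (20,14) (20,18.5) (13,36.5) (3.5,32.5) (0.5,25)
edge 0: (0.5,4)→(12.5,1)  cross = 0.5·1 − 12.5·4 = -49.5000; (r_i+r_j)·cross = 13·-49.5000 = -643.5000
edge 1: (12.5,1)→(20,14)  cross = 12.5·14 − 20·1 = 155.0000; (r_i+r_j)·cross = 32.5·155.0000 = 5037.5000
edge 2: (20,14)→(20,18.5)  cross = 20·18.5 − 20·14 = 90.0000; (r_i+r_j)·cross = 40·90.0000 = 3600.0000
edge 3: (20,18.5)→(13,36.5)  cross = 20·36.5 − 13·18.5 = 489.5000; (r_i+r_j)·cross = 33·489.5000 = 16153.5000
edge 4: (13,36.5)→(3.5,32.5)  cross = 13·32.5 − 3.5·36.5 = 294.7500; (r_i+r_j)·cross = 16.5·294.7500 = 4863.3750
edge 5: (3.5,32.5)→(0.5,25)  cross = 3.5·25 − 0.5·32.5 = 71.2500; (r_i+r_j)·cross = 4·71.2500 = 285.0000
edge 6: (0.5,25)→(0.5,4)  cross = 0.5·4 − 0.5·25 = -10.5000; (r_i+r_j)·cross = 1·-10.5000 = -10.5000
Σcross = 1040.5000 → A = |Σcross|/2 = 520.2500 mm²
Σ(r_i+r_j)·cross = 29285.3750 → first moment M = |Σ|/6 = 4880.8958
R_c = M/A = 4880.8958/520.2500 = 9.3818 mm
θ = 322° = 5.619960 rad
V = θ·R_c·A = 5.619960·9.3818·520.2500 = 27430.440 mm³

Volume = 27430.440 mm³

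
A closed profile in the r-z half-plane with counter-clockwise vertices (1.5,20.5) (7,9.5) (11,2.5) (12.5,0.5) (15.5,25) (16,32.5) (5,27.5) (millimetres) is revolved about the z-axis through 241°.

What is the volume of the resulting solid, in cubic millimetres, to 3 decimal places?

Volume = 10345.256 mm³

Profile (r,z), 7 vertices: (1.5,20.5) (7,9.5) (11,2.5) (12.5,0.5) (15.5,25) (16,32.5) (5,27.5)
edge 0: (1.5,20.5)→(7,9.5)  cross = 1.5·9.5 − 7·20.5 = -129.2500; (r_i+r_j)·cross = 8.5·-129.2500 = -1098.6250
edge 1: (7,9.5)→(11,2.5)  cross = 7·2.5 − 11·9.5 = -87.0000; (r_i+r_j)·cross = 18·-87.0000 = -1566.0000
edge 2: (11,2.5)→(12.5,0.5)  cross = 11·0.5 − 12.5·2.5 = -25.7500; (r_i+r_j)·cross = 23.5·-25.7500 = -605.1250
edge 3: (12.5,0.5)→(15.5,25)  cross = 12.5·25 − 15.5·0.5 = 304.7500; (r_i+r_j)·cross = 28·304.7500 = 8533.0000
edge 4: (15.5,25)→(16,32.5)  cross = 15.5·32.5 − 16·25 = 103.7500; (r_i+r_j)·cross = 31.5·103.7500 = 3268.1250
edge 5: (16,32.5)→(5,27.5)  cross = 16·27.5 − 5·32.5 = 277.5000; (r_i+r_j)·cross = 21·277.5000 = 5827.5000
edge 6: (5,27.5)→(1.5,20.5)  cross = 5·20.5 − 1.5·27.5 = 61.2500; (r_i+r_j)·cross = 6.5·61.2500 = 398.1250
Σcross = 505.2500 → A = |Σcross|/2 = 252.6250 mm²
Σ(r_i+r_j)·cross = 14757.0000 → first moment M = |Σ|/6 = 2459.5000
R_c = M/A = 2459.5000/252.6250 = 9.7358 mm
θ = 241° = 4.206243 rad
V = θ·R_c·A = 4.206243·9.7358·252.6250 = 10345.256 mm³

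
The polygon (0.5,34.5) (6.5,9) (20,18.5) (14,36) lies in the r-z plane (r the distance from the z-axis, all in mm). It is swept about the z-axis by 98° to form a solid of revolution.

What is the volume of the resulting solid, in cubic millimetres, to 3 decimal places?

Volume = 5500.399 mm³

Profile (r,z), 4 vertices: (0.5,34.5) (6.5,9) (20,18.5) (14,36)
edge 0: (0.5,34.5)→(6.5,9)  cross = 0.5·9 − 6.5·34.5 = -219.7500; (r_i+r_j)·cross = 7·-219.7500 = -1538.2500
edge 1: (6.5,9)→(20,18.5)  cross = 6.5·18.5 − 20·9 = -59.7500; (r_i+r_j)·cross = 26.5·-59.7500 = -1583.3750
edge 2: (20,18.5)→(14,36)  cross = 20·36 − 14·18.5 = 461.0000; (r_i+r_j)·cross = 34·461.0000 = 15674.0000
edge 3: (14,36)→(0.5,34.5)  cross = 14·34.5 − 0.5·36 = 465.0000; (r_i+r_j)·cross = 14.5·465.0000 = 6742.5000
Σcross = 646.5000 → A = |Σcross|/2 = 323.2500 mm²
Σ(r_i+r_j)·cross = 19294.8750 → first moment M = |Σ|/6 = 3215.8125
R_c = M/A = 3215.8125/323.2500 = 9.9484 mm
θ = 98° = 1.710423 rad
V = θ·R_c·A = 1.710423·9.9484·323.2500 = 5500.399 mm³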